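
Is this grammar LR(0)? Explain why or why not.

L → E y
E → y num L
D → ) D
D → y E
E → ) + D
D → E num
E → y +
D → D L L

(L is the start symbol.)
Augment with L' → L and build the canonical LR(0) collection (I0 = CLOSURE({[L' → . L]}), then GOTO on every symbol after a dot until no new states appear). It has 19 states:
  I0: { [E → . ) + D], [E → . y +], [E → . y num L], [L → . E y], [L' → . L] }  — shift
  I1: { [E → ) . + D] }  — shift
  I2: { [L → E . y] }  — shift
  I3: { [L' → L .] }  — accept
  I4: { [E → y . +], [E → y . num L] }  — shift
  I5: { [E → y + .] }  — reduce
  I6: { [E → . ) + D], [E → . y +], [E → . y num L], [E → y num . L], [L → . E y] }  — shift
  I7: { [E → y num L .] }  — reduce
  I8: { [L → E y .] }  — reduce
  I9: { [D → . ) D], [D → . D L L], [D → . E num], [D → . y E], [E → ) + . D], [E → . ) + D], [E → . y +], [E → . y num L] }  — shift
  I10: { [D → ) . D], [D → . ) D], [D → . D L L], [D → . E num], [D → . y E], [E → ) . + D], [E → . ) + D], [E → . y +], [E → . y num L] }  — shift
  I11: { [D → D . L L], [E → ) + D .], [E → . ) + D], [E → . y +], [E → . y num L], [L → . E y] }  — shift, reduce
  I12: { [D → E . num] }  — shift
  I13: { [D → y . E], [E → . ) + D], [E → . y +], [E → . y num L], [E → y . +], [E → y . num L] }  — shift
  I14: { [D → y E .] }  — reduce
  I15: { [D → E num .] }  — reduce
  I16: { [D → D L . L], [E → . ) + D], [E → . y +], [E → . y num L], [L → . E y] }  — shift
  I17: { [D → D L L .] }  — reduce
  I18: { [D → ) D .], [D → D . L L], [E → . ) + D], [E → . y +], [E → . y num L], [L → . E y] }  — shift, reduce

Conflict in state I11:
  Shift-reduce conflict between [E → ) + D .] and [E → . ) + D]
So the grammar is NOT LR(0).

Answer: No. Shift-reduce conflict between [E → ) + D .] and [E → . ) + D]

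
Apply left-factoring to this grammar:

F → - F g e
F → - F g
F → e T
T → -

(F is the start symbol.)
Left-factoring transforms A → αβ₁ | αβ₂ into A → αA' and A' → β₁ | β₂
(α is the longest common prefix among the alternatives). Repeat until
no nonterminal has two alternatives with a common prefix.

Round 1: F has alternatives sharing prefix '- F g'. Introduce F': F → - F g F'
  Add: F' → e
  Add: F' → ε

No remaining common prefixes — done.

Resulting grammar:
F → - F g F'
F' → e
F' → ε
F → e T
T → -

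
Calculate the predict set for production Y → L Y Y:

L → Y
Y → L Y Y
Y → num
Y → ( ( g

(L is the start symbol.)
{ '(', 'num' }

PREDICT(Y → L Y Y) = (FIRST(RHS) \ {ε}) ∪ (FOLLOW(Y) if ε ∈ FIRST(RHS), i.e. RHS ⇒* ε)
FIRST(L) = { '(', 'num' }
FIRST(L Y Y) = { '(', 'num' }
ε ∉ FIRST(L Y Y), so FOLLOW(Y) is not added.
PREDICT(Y → L Y Y) = { '(', 'num' }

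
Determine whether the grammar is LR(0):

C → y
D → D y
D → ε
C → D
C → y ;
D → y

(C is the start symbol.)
Augment with C' → C and build the canonical LR(0) collection (I0 = CLOSURE({[C' → . C]}), then GOTO on every symbol after a dot until no new states appear). It has 6 states:
  I0: { [C → . D], [C → . y ;], [C → . y], [C' → . C], [D → . D y], [D → . y], [D → .] }  — shift, reduce
  I1: { [C' → C .] }  — accept
  I2: { [C → D .], [D → D . y] }  — shift, reduce
  I3: { [C → y . ;], [C → y .], [D → y .] }  — shift, 2 reduces
  I4: { [C → y ; .] }  — reduce
  I5: { [D → D y .] }  — reduce

Conflict in state I0:
  Shift-reduce conflict between [D → .] and [C → . y]
So the grammar is NOT LR(0).

Answer: No. Shift-reduce conflict between [D → .] and [C → . y]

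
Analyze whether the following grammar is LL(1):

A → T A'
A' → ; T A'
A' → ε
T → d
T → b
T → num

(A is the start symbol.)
Yes, the grammar is LL(1).

Relevant sets:
  FOLLOW(A') = { $ }

For A':
  PREDICT(A' → ';' T A') = { ';' }
  PREDICT(A' → ε) = { $ }
For T:
  PREDICT(T → d) = { 'd' }
  PREDICT(T → b) = { 'b' }
  PREDICT(T → num) = { 'num' }
A has a single production, so nothing to check there.

All predict sets are disjoint. The grammar IS LL(1).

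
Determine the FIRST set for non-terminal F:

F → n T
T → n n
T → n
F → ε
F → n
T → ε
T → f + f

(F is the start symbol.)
{ 'n', ε }

To compute FIRST(F), examine every production with F on the left-hand side, reading each right-hand side left to right until a non-nullable symbol is reached.

From F → n T:
  - n is a terminal: add 'n' and stop
From F → ε:
  - ε-production, so ε ∈ FIRST(F)
From F → n:
  - n is a terminal: add 'n' and stop

Collecting: FIRST(F) = { 'n', ε }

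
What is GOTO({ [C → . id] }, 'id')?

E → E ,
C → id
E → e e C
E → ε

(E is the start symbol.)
{ [C → id .] }

GOTO(I, 'id') = CLOSURE({ [A → αX.β] : [A → α.Xβ] ∈ I, X = 'id' })

Items with dot before 'id', with the dot advanced:
  [C → . id] → [C → id .]
Closure adds nothing (no advanced item has the dot before a non-terminal).

GOTO = { [C → id .] }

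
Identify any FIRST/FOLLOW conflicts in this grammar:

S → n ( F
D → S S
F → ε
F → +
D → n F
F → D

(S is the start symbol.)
A FIRST/FOLLOW conflict occurs when a non-terminal N has a nullable alternative N → β (β ⇒* ε) and another alternative N → α with FIRST(α) ∩ FOLLOW(N) ≠ ∅: on such a lookahead the parser cannot decide between expanding α and letting N vanish via β.

Nullable non-terminals: F.
FIRST sets used below: FIRST(D) = { 'n' }

F: nullable alternative(s) F → ε; FOLLOW(F) = { $, 'n' }
  F → ε: FIRST \ {ε} = { } — this is the only nullable alternative, skip
  F → +: FIRST \ {ε} = { '+' } — disjoint from FOLLOW(F)
  F → D: FIRST \ {ε} = { 'n' } — overlaps FOLLOW(F) on { 'n' }: CONFLICT

D, S have no nullable alternative, so no FIRST/FOLLOW check is needed there.

So the grammar has 1 FIRST/FOLLOW conflict (marked CONFLICT above).

Answer: Yes. F → D with FOLLOW(F) on { 'n' }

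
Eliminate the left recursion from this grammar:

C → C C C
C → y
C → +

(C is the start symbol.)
C → y C'
C → + C'
C' → C C C'
C' → ε

C is directly left-recursive. The standard transformation for
  A → A α₁ | ... | A α_m | β₁ | ... | β_n
is
  A  → β₁ A' | ... | β_n A'
  A' → α₁ A' | ... | α_m A' | ε

C → y becomes C → y C'
C → + becomes C → + C'
C → C C C becomes C' → C C C'
Add C' → ε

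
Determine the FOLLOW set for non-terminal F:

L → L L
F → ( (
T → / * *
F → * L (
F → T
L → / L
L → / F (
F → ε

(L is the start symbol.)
{ '(' }

In L → / F (: F is followed by '(', add FIRST('(') \ {ε} = { '(' }

Taking the union: FOLLOW(F) = { '(' }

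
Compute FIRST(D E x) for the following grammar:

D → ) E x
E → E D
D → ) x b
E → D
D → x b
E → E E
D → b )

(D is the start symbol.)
FIRST sets of the non-terminals involved (from the grammar, by fixed-point iteration):
  FIRST(D) = { ')', 'b', 'x' }

To compute FIRST(D E x), process the symbols left to right:
Symbol D is a non-terminal. Add FIRST(D) \ {ε} = { ')', 'b', 'x' }
D is not nullable (ε ∉ FIRST(D)), so stop here.
FIRST(D E x) = { ')', 'b', 'x' }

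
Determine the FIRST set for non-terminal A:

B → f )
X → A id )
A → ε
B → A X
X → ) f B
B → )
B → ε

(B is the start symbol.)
From A → ε:
  - ε-production, so ε ∈ FIRST(A)

Collecting: FIRST(A) = { ε }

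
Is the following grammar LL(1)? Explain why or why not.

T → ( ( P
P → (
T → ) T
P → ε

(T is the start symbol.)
Yes, the grammar is LL(1).

Relevant sets:
  FOLLOW(P) = { $ }

For T:
  PREDICT(T → '(' '(' P) = { '(' }
  PREDICT(T → ')' T) = { ')' }
For P:
  PREDICT(P → '(') = { '(' }
  PREDICT(P → ε) = { $ }

All predict sets are disjoint. The grammar IS LL(1).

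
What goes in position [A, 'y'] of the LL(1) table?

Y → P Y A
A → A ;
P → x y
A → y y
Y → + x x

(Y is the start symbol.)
A → A ;, A → y y

To find M[A, 'y'], we find productions for A where 'y' is in the predict set (PREDICT(N → α) = (FIRST(α) \ {ε}) ∪ (FOLLOW(N) if α ⇒* ε)).

Relevant sets:
  FIRST(A) = { 'y' }

A → A ;: PREDICT = { 'y' }
  'y' is in predict set, so this production goes in M[A, 'y']
A → y y: PREDICT = { 'y' }
  'y' is in predict set, so this production goes in M[A, 'y']

M[A, 'y'] = A → A ;, A → y y  (a multiply-defined cell — the grammar is not LL(1))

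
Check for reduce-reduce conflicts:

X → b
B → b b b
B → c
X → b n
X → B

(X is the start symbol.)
A reduce-reduce conflict occurs when an LR(0) state has two complete items [A → α .] and [B → β .] — both call for a reduction, and with no lookahead the parser cannot choose between them.

Augment with X' → X and build the canonical LR(0) collection (I0 = CLOSURE({[X' → . X]}), then GOTO on every symbol after a dot until no new states appear). It has 8 states:
  I0: { [B → . b b b], [B → . c], [X → . B], [X → . b n], [X → . b], [X' → . X] }  — shift
  I1: { [X → B .] }  — reduce
  I2: { [X' → X .] }  — accept
  I3: { [B → b . b b], [X → b . n], [X → b .] }  — shift, reduce
  I4: { [B → c .] }  — reduce
  I5: { [B → b b . b] }  — shift
  I6: { [X → b n .] }  — reduce
  I7: { [B → b b b .] }  — reduce

No state contains more than one complete item.

Answer: No reduce-reduce conflicts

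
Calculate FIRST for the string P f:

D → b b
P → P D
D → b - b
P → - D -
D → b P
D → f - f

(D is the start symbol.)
FIRST sets of the non-terminals involved (from the grammar, by fixed-point iteration):
  FIRST(P) = { '-' }

To compute FIRST(P f), process the symbols left to right:
Symbol P is a non-terminal. Add FIRST(P) \ {ε} = { '-' }
P is not nullable (ε ∉ FIRST(P)), so stop here.
FIRST(P f) = { '-' }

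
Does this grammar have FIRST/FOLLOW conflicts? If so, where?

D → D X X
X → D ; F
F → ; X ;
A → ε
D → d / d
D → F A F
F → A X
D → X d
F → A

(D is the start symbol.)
Nullable non-terminals: A, D, F.
FIRST sets used below: FIRST(D) = { ';', 'd', ε }, FIRST(X) = { ';', 'd' }, FIRST(F) = { ';', 'd', ε }, FIRST(A) = { ε }
A has a nullable alternative but only one production, so nothing to check.

D: nullable alternative(s) D → F A F; FOLLOW(D) = { $, ';', 'd' }
  D → D X X: FIRST \ {ε} = { ';', 'd' } — overlaps FOLLOW(D) on { ';', 'd' }: CONFLICT
  D → d / d: FIRST \ {ε} = { 'd' } — overlaps FOLLOW(D) on { 'd' }: CONFLICT
  D → F A F: FIRST \ {ε} = { ';', 'd' } — this is the only nullable alternative, skip
  D → X d: FIRST \ {ε} = { ';', 'd' } — overlaps FOLLOW(D) on { ';', 'd' }: CONFLICT

F: nullable alternative(s) F → A; FOLLOW(F) = { $, ';', 'd' }
  F → ; X ;: FIRST \ {ε} = { ';' } — overlaps FOLLOW(F) on { ';' }: CONFLICT
  F → A X: FIRST \ {ε} = { ';', 'd' } — overlaps FOLLOW(F) on { ';', 'd' }: CONFLICT
  F → A: FIRST \ {ε} = { } — this is the only nullable alternative, skip

X has no nullable alternative, so no FIRST/FOLLOW check is needed there.

So the grammar has 5 FIRST/FOLLOW conflicts (marked CONFLICT above).

Answer: Yes. D → D X X with FOLLOW(D) on { ';', 'd' }; D → d '/' d with FOLLOW(D) on { 'd' }; D → X d with FOLLOW(D) on { ';', 'd' }; F → ';' X ';' with FOLLOW(F) on { ';' }; F → A X with FOLLOW(F) on { ';', 'd' }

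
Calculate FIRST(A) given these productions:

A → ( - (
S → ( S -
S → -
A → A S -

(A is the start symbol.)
To compute FIRST(A), examine every production with A on the left-hand side, reading each right-hand side left to right until a non-nullable symbol is reached.

From A → ( - (:
  - '(' is a terminal: add '(' and stop
From A → A S -:
  - A is the symbol being defined: contributes nothing new
    A is not nullable, so stop

Collecting: FIRST(A) = { '(' }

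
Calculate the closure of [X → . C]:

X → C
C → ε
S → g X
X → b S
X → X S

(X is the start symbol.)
{ [C → .], [X → . C] }

Start with: [X → . C]
  [X → . C] has the dot before C: add [C → .]
No further items can be added.

CLOSURE = { [C → .], [X → . C] }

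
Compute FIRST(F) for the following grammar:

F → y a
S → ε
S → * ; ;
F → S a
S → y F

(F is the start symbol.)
FIRST sets of the other non-terminals involved (by the same procedure, iterated to a fixed point):
  FIRST(S) = { '*', 'y', ε }

From F → y a:
  - y is a terminal: add 'y' and stop
From F → S a:
  - S is a non-terminal: add FIRST(S) \ {ε} = { '*', 'y' }
    S is nullable, so continue to the next symbol
  - a is a terminal: add 'a' and stop

Collecting: FIRST(F) = { '*', 'a', 'y' }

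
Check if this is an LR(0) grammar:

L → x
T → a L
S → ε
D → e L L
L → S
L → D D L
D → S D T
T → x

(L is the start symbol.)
A grammar is LR(0) if no state in the canonical LR(0) collection has:
  - both a shift item (dot before a terminal) and a complete item (shift-reduce conflict), or
  - two or more complete items (reduce-reduce conflict; the accept item [L' → L .] counts as a complete item here).

Augment with L' → L and build the canonical LR(0) collection (I0 = CLOSURE({[L' → . L]}), then GOTO on every symbol after a dot until no new states appear). It has 16 states:
  I0: { [D → . S D T], [D → . e L L], [L → . D D L], [L → . S], [L → . x], [L' → . L], [S → .] }  — shift, reduce
  I1: { [D → . S D T], [D → . e L L], [L → D . D L], [S → .] }  — shift, reduce
  I2: { [L' → L .] }  — accept
  I3: { [D → . S D T], [D → . e L L], [D → S . D T], [L → S .], [S → .] }  — shift, 2 reduces
  I4: { [D → . S D T], [D → . e L L], [D → e . L L], [L → . D D L], [L → . S], [L → . x], [S → .] }  — shift, reduce
  I5: { [L → x .] }  — reduce
  I6: { [D → . S D T], [D → . e L L], [D → e L . L], [L → . D D L], [L → . S], [L → . x], [S → .] }  — shift, reduce
  I7: { [D → e L L .] }  — reduce
  I8: { [D → S D . T], [T → . a L], [T → . x] }  — shift
  I9: { [D → . S D T], [D → . e L L], [D → S . D T], [S → .] }  — shift, reduce
  I10: { [D → S D T .] }  — reduce
  I11: { [D → . S D T], [D → . e L L], [L → . D D L], [L → . S], [L → . x], [S → .], [T → a . L] }  — shift, reduce
  I12: { [T → x .] }  — reduce
  I13: { [T → a L .] }  — reduce
  I14: { [D → . S D T], [D → . e L L], [L → . D D L], [L → . S], [L → . x], [L → D D . L], [S → .] }  — shift, reduce
  I15: { [L → D D L .] }  — reduce

Conflict in state I0:
  Shift-reduce conflict between [S → .] and [D → . e L L]
So the grammar is NOT LR(0).

Answer: No. Shift-reduce conflict between [S → .] and [D → . e L L]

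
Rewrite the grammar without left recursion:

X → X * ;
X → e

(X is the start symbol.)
X → e X'
X' → * ; X'
X' → ε

X is directly left-recursive. The standard transformation for
  A → A α₁ | ... | A α_m | β₁ | ... | β_n
is
  A  → β₁ A' | ... | β_n A'
  A' → α₁ A' | ... | α_m A' | ε

X → e becomes X → e X'
X → X * ; becomes X' → * ; X'
Add X' → ε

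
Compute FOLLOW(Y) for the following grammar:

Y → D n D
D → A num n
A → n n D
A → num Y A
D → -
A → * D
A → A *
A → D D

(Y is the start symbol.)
{ $, '*', '-', 'n', 'num' }

Y is the start symbol, so $ ∈ FOLLOW(Y).
In A → num Y A: Y is followed by A, add FIRST(A) \ {ε} = { '*', '-', 'n', 'num' }

Taking the union: FOLLOW(Y) = { $, '*', '-', 'n', 'num' }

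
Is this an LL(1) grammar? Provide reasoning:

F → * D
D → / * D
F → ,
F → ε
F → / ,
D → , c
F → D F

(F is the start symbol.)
A grammar is LL(1) if for each non-terminal N with multiple productions, the predict sets of those productions are pairwise disjoint, where PREDICT(N → α) = (FIRST(α) \ {ε}) ∪ (FOLLOW(N) if α ⇒* ε).

Relevant sets:
  FIRST(D) = { ',', '/' }
  FOLLOW(F) = { $ }

For F:
  PREDICT(F → '*' D) = { '*' }
  PREDICT(F → ',') = { ',' }
  PREDICT(F → ε) = { $ }
  PREDICT(F → '/' ',') = { '/' }
  PREDICT(F → D F) = { ',', '/' }
For D:
  PREDICT(D → '/' '*' D) = { '/' }
  PREDICT(D → ',' c) = { ',' }

Conflict found: Predict set conflict for F: { ',' }
The grammar is NOT LL(1).

Answer: No. Predict set conflict for F: { ',' }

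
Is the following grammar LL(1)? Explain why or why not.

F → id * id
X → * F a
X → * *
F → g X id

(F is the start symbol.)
A grammar is LL(1) if for each non-terminal N with multiple productions, the predict sets of those productions are pairwise disjoint, where PREDICT(N → α) = (FIRST(α) \ {ε}) ∪ (FOLLOW(N) if α ⇒* ε).

For F:
  PREDICT(F → id '*' id) = { 'id' }
  PREDICT(F → g X id) = { 'g' }
For X:
  PREDICT(X → '*' F a) = { '*' }
  PREDICT(X → '*' '*') = { '*' }

Conflict found: Predict set conflict for X: { '*' }
The grammar is NOT LL(1).

Answer: No. Predict set conflict for X: { '*' }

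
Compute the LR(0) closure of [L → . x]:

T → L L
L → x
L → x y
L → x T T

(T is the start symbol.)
To compute CLOSURE, for each item [A → α.Bβ] where B is a non-terminal, add [B → .γ] for all productions B → γ; repeat for the newly added items until nothing changes.

Start with: [L → . x]
The dot precedes the terminal x, so nothing is added.

CLOSURE = { [L → . x] }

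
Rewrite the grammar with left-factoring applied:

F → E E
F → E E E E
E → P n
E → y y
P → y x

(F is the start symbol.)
Left-factoring transforms A → αβ₁ | αβ₂ into A → αA' and A' → β₁ | β₂
(α is the longest common prefix among the alternatives). Repeat until
no nonterminal has two alternatives with a common prefix.

Round 1: F has alternatives sharing prefix 'E E'. Introduce F': F → E E F'
  Add: F' → ε
  Add: F' → E E

No remaining common prefixes — done.

Resulting grammar:
F → E E F'
F' → ε
F' → E E
E → P n
E → y y
P → y x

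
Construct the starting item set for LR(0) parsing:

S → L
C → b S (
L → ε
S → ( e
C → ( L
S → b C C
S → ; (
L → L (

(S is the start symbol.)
{ [L → . L (], [L → .], [S → . ( e], [S → . ; (], [S → . L], [S → . b C C], [S' → . S] }

First, augment the grammar with S' → S
I₀ = CLOSURE({ [S' → . S] }):
  [S' → . S] has the dot before S: add [S → . L], [S → . ( e], [S → . b C C], [S → . ; (]
  [S → . L] has the dot before L: add [L → .], [L → . L (]
No further items can be added.

I₀ = { [L → . L (], [L → .], [S → . ( e], [S → . ; (], [S → . L], [S → . b C C], [S' → . S] }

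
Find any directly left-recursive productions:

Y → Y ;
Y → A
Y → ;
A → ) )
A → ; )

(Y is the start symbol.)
Yes, Y is left-recursive

Y → Y ;: LEFT RECURSIVE (starts with Y)
Y → A: starts with A
Y → ;: starts with ';'
A → ) ): starts with ')'
A → ; ): starts with ';'

The grammar has direct left recursion on: Y.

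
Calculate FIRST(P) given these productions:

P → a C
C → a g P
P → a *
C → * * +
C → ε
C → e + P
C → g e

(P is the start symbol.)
To compute FIRST(P), examine every production with P on the left-hand side, reading each right-hand side left to right until a non-nullable symbol is reached.

From P → a C:
  - a is a terminal: add 'a' and stop
From P → a *:
  - a is a terminal: add 'a' and stop

Collecting: FIRST(P) = { 'a' }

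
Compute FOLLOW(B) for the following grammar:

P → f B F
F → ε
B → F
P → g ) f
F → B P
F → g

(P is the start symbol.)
{ $, 'f', 'g' }

To compute FOLLOW(B), find every occurrence of B on a right-hand side N → α B β: add FIRST(β) \ {ε}, and if β is empty or nullable also add FOLLOW(N). Iterate to a fixed point.

In P → f B F: B is followed by F, add FIRST(F) \ {ε} = { 'f', 'g' }
  F is nullable, so also add FOLLOW(P)
In F → B P: B is followed by P, add FIRST(P) \ {ε} = { 'f', 'g' }

The FOLLOW sets referred to above (computed the same way, to a fixed point):
  FOLLOW(P) = { $, 'f', 'g' }

Taking the union: FOLLOW(B) = { $, 'f', 'g' }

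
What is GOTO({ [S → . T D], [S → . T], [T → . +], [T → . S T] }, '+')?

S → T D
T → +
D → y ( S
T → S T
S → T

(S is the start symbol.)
{ [T → + .] }

GOTO(I, '+') = CLOSURE({ [A → αX.β] : [A → α.Xβ] ∈ I, X = '+' })

Items with dot before '+', with the dot advanced:
  [T → . +] → [T → + .]
Closure adds nothing (no advanced item has the dot before a non-terminal).

GOTO = { [T → + .] }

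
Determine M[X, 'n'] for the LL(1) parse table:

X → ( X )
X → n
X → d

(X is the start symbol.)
To find M[X, 'n'], we find productions for X where 'n' is in the predict set (PREDICT(N → α) = (FIRST(α) \ {ε}) ∪ (FOLLOW(N) if α ⇒* ε)).

X → ( X ): PREDICT = { '(' }
X → n: PREDICT = { 'n' }
  'n' is in predict set, so this production goes in M[X, 'n']
X → d: PREDICT = { 'd' }

M[X, 'n'] = X → n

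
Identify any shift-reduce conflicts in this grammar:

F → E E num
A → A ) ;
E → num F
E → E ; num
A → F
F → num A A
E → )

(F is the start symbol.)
Yes — I7: [E → ) .] vs [A → A ) . ;]; I8: [F → num A A .] vs [A → A . ) ;]

A shift-reduce conflict occurs when an LR(0) state has both:
  - a complete (reduce) item [A → α .] (dot at the end), and
  - a shift item [B → β . c γ] (dot before a terminal).

Augment with F' → F and build the canonical LR(0) collection (I0 = CLOSURE({[F' → . F]}), then GOTO on every symbol after a dot until no new states appear). It has 18 states:
  I0: { [E → . )], [E → . E ; num], [E → . num F], [F → . E E num], [F → . num A A], [F' → . F] }  — shift
  I1: { [E → ) .] }  — reduce
  I2: { [E → . )], [E → . E ; num], [E → . num F], [E → E . ; num], [F → E . E num] }  — shift
  I3: { [F' → F .] }  — accept
  I4: { [A → . A ) ;], [A → . F], [E → . )], [E → . E ; num], [E → . num F], [E → num . F], [F → . E E num], [F → . num A A], [F → num . A A] }  — shift
  I5: { [A → . A ) ;], [A → . F], [A → A . ) ;], [E → . )], [E → . E ; num], [E → . num F], [F → . E E num], [F → . num A A], [F → num A . A] }  — shift
  I6: { [A → F .], [E → num F .] }  — 2 reduces
  I7: { [A → A ) . ;], [E → ) .] }  — shift, reduce
  I8: { [A → A . ) ;], [F → num A A .] }  — shift, reduce
  I9: { [A → F .] }  — reduce
  I10: { [A → A ) . ;] }  — shift
  I11: { [A → A ) ; .] }  — reduce
  I12: { [E → E ; . num] }  — shift
  I13: { [E → E . ; num], [F → E E . num] }  — shift
  I14: { [E → . )], [E → . E ; num], [E → . num F], [E → num . F], [F → . E E num], [F → . num A A] }  — shift
  I15: { [E → num F .] }  — reduce
  I16: { [F → E E num .] }  — reduce
  I17: { [E → E ; num .] }  — reduce

I7 contains reduce item [E → ) .] and shift item [A → A ) . ;] — shift-reduce conflict.
I8 contains reduce item [F → num A A .] and shift item [A → A . ) ;] — shift-reduce conflict.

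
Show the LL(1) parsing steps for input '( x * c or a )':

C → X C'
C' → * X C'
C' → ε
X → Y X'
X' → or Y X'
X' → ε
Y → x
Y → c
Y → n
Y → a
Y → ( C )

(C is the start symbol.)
LL(1) parsing maintains a stack (initially the start symbol over $) and the input. At each step: if the stack top is a terminal, match it against the current input token; if it is a non-terminal N, replace it with the RHS of M[N, lookahead] (the unique production whose predict set contains the lookahead).

Stack is shown with the top on the left.

Stack                 Input             Action
----------------------------------------------
C $                   ( x * c or a ) $  output C → X C'
X C' $                ( x * c or a ) $  output X → Y X'
Y X' C' $             ( x * c or a ) $  output Y → ( C )
( C ) X' C' $         ( x * c or a ) $  match '('
C ) X' C' $           x * c or a ) $    output C → X C'
X C' ) X' C' $        x * c or a ) $    output X → Y X'
Y X' C' ) X' C' $     x * c or a ) $    output Y → x
x X' C' ) X' C' $     x * c or a ) $    match 'x'
X' C' ) X' C' $       * c or a ) $      output X' → ε
C' ) X' C' $          * c or a ) $      output C' → * X C'
* X C' ) X' C' $      * c or a ) $      match '*'
X C' ) X' C' $        c or a ) $        output X → Y X'
Y X' C' ) X' C' $     c or a ) $        output Y → c
c X' C' ) X' C' $     c or a ) $        match 'c'
X' C' ) X' C' $       or a ) $          output X' → or Y X'
or Y X' C' ) X' C' $  or a ) $          match 'or'
Y X' C' ) X' C' $     a ) $             output Y → a
a X' C' ) X' C' $     a ) $             match 'a'
X' C' ) X' C' $       ) $               output X' → ε
C' ) X' C' $          ) $               output C' → ε
) X' C' $             ) $               match ')'
X' C' $               $                 output X' → ε
C' $                  $                 output C' → ε
$                     $                 accept

The string is accepted.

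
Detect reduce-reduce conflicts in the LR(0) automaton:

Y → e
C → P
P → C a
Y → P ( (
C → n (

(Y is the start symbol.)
Augment with Y' → Y and build the canonical LR(0) collection (I0 = CLOSURE({[Y' → . Y]}), then GOTO on every symbol after a dot until no new states appear). It has 10 states:
  I0: { [C → . P], [C → . n (], [P → . C a], [Y → . P ( (], [Y → . e], [Y' → . Y] }  — shift
  I1: { [P → C . a] }  — shift
  I2: { [C → P .], [Y → P . ( (] }  — shift, reduce
  I3: { [Y' → Y .] }  — accept
  I4: { [Y → e .] }  — reduce
  I5: { [C → n . (] }  — shift
  I6: { [C → n ( .] }  — reduce
  I7: { [Y → P ( . (] }  — shift
  I8: { [Y → P ( ( .] }  — reduce
  I9: { [P → C a .] }  — reduce

No state contains more than one complete item.

Answer: No reduce-reduce conflicts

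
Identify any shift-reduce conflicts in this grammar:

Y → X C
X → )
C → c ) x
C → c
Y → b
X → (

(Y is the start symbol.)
A shift-reduce conflict occurs when an LR(0) state has both:
  - a complete (reduce) item [A → α .] (dot at the end), and
  - a shift item [B → β . c γ] (dot before a terminal).

Augment with Y' → Y and build the canonical LR(0) collection (I0 = CLOSURE({[Y' → . Y]}), then GOTO on every symbol after a dot until no new states appear). It has 10 states:
  I0: { [X → . (], [X → . )], [Y → . X C], [Y → . b], [Y' → . Y] }  — shift
  I1: { [X → ( .] }  — reduce
  I2: { [X → ) .] }  — reduce
  I3: { [C → . c ) x], [C → . c], [Y → X . C] }  — shift
  I4: { [Y' → Y .] }  — accept
  I5: { [Y → b .] }  — reduce
  I6: { [Y → X C .] }  — reduce
  I7: { [C → c . ) x], [C → c .] }  — shift, reduce
  I8: { [C → c ) . x] }  — shift
  I9: { [C → c ) x .] }  — reduce

I7 contains reduce item [C → c .] and shift item [C → c . ) x] — shift-reduce conflict.

Answer: Yes — I7: [C → c .] vs [C → c . ) x]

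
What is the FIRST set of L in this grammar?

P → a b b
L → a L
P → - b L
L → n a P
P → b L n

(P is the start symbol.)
To compute FIRST(L), examine every production with L on the left-hand side, reading each right-hand side left to right until a non-nullable symbol is reached.

From L → a L:
  - a is a terminal: add 'a' and stop
From L → n a P:
  - n is a terminal: add 'n' and stop

Collecting: FIRST(L) = { 'a', 'n' }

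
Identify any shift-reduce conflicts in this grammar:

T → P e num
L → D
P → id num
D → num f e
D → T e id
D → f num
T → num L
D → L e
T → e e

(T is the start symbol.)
Yes — I7: [T → num L .] vs [D → L . e]

Augment with T' → T and build the canonical LR(0) collection (I0 = CLOSURE({[T' → . T]}), then GOTO on every symbol after a dot until no new states appear). It has 21 states:
  I0: { [P → . id num], [T → . P e num], [T → . e e], [T → . num L], [T' → . T] }  — shift
  I1: { [T → P . e num] }  — shift
  I2: { [T' → T .] }  — accept
  I3: { [T → e . e] }  — shift
  I4: { [P → id . num] }  — shift
  I5: { [D → . L e], [D → . T e id], [D → . f num], [D → . num f e], [L → . D], [P → . id num], [T → . P e num], [T → . e e], [T → . num L], [T → num . L] }  — shift
  I6: { [L → D .] }  — reduce
  I7: { [D → L . e], [T → num L .] }  — shift, reduce
  I8: { [D → T . e id] }  — shift
  I9: { [D → f . num] }  — shift
  I10: { [D → . L e], [D → . T e id], [D → . f num], [D → . num f e], [D → num . f e], [L → . D], [P → . id num], [T → . P e num], [T → . e e], [T → . num L], [T → num . L] }  — shift
  I11: { [D → f . num], [D → num f . e] }  — shift
  I12: { [D → num f e .] }  — reduce
  I13: { [D → f num .] }  — reduce
  I14: { [D → T e . id] }  — shift
  I15: { [D → T e id .] }  — reduce
  I16: { [D → L e .] }  — reduce
  I17: { [P → id num .] }  — reduce
  I18: { [T → e e .] }  — reduce
  I19: { [T → P e . num] }  — shift
  I20: { [T → P e num .] }  — reduce

I7 contains reduce item [T → num L .] and shift item [D → L . e] — shift-reduce conflict.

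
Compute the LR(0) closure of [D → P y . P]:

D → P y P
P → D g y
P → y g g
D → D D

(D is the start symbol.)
{ [D → . D D], [D → . P y P], [D → P y . P], [P → . D g y], [P → . y g g] }

Start with: [D → P y . P]
  [D → P y . P] has the dot before P: add [P → . D g y], [P → . y g g]
  [P → . D g y] has the dot before D: add [D → . P y P], [D → . D D]
No further items can be added.

CLOSURE = { [D → . D D], [D → . P y P], [D → P y . P], [P → . D g y], [P → . y g g] }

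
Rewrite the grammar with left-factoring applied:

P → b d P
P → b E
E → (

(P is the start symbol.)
P → b P'
P' → d P
P' → E
E → (

Left-factoring transforms A → αβ₁ | αβ₂ into A → αA' and A' → β₁ | β₂
(α is the longest common prefix among the alternatives). Repeat until
no nonterminal has two alternatives with a common prefix.

Round 1: P has alternatives sharing prefix 'b'. Introduce P': P → b P'
  Add: P' → d P
  Add: P' → E

No remaining common prefixes — done.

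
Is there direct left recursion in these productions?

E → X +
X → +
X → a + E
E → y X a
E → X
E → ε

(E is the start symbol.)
No direct left recursion

E → X +: starts with X
X → +: starts with '+'
X → a + E: starts with a
E → y X a: starts with y
E → X: starts with X
E → ε: starts with ε

No direct left recursion found.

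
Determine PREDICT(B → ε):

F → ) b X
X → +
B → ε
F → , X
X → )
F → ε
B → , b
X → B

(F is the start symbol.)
PREDICT(B → ε) = (FIRST(RHS) \ {ε}) ∪ (FOLLOW(B) if ε ∈ FIRST(RHS), i.e. RHS ⇒* ε)
The right-hand side is ε (FIRST(ε) = { ε }), so the predict set is FOLLOW(B) = { $ }
PREDICT(B → ε) = { $ }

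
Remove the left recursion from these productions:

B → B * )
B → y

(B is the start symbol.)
B is directly left-recursive. The standard transformation for
  A → A α₁ | ... | A α_m | β₁ | ... | β_n
is
  A  → β₁ A' | ... | β_n A'
  A' → α₁ A' | ... | α_m A' | ε

B → y becomes B → y B'
B → B * ) becomes B' → * ) B'
Add B' → ε

Resulting grammar:
B → y B'
B' → * ) B'
B' → ε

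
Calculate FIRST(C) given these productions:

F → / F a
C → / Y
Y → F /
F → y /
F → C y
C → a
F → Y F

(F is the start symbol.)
From C → / Y:
  - '/' is a terminal: add '/' and stop
From C → a:
  - a is a terminal: add 'a' and stop

Collecting: FIRST(C) = { '/', 'a' }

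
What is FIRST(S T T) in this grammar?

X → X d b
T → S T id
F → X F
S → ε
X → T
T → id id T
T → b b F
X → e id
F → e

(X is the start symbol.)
{ 'b', 'id' }

FIRST sets of the non-terminals involved (from the grammar, by fixed-point iteration):
  FIRST(S) = { ε }
  FIRST(T) = { 'b', 'id' }

To compute FIRST(S T T), process the symbols left to right:
Symbol S is a non-terminal. Add FIRST(S) \ {ε} = { }
S is nullable (ε ∈ FIRST(S)), continue to the next symbol.
Symbol T is a non-terminal. Add FIRST(T) \ {ε} = { 'b', 'id' }
T is not nullable (ε ∉ FIRST(T)), so stop here.
FIRST(S T T) = { 'b', 'id' }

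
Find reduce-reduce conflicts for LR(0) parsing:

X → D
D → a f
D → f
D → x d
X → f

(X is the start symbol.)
Yes — I4: [D → f .] vs [X → f .]

A reduce-reduce conflict occurs when an LR(0) state has two complete items [A → α .] and [B → β .] — both call for a reduction, and with no lookahead the parser cannot choose between them.

Augment with X' → X and build the canonical LR(0) collection (I0 = CLOSURE({[X' → . X]}), then GOTO on every symbol after a dot until no new states appear). It has 8 states:
  I0: { [D → . a f], [D → . f], [D → . x d], [X → . D], [X → . f], [X' → . X] }  — shift
  I1: { [X → D .] }  — reduce
  I2: { [X' → X .] }  — accept
  I3: { [D → a . f] }  — shift
  I4: { [D → f .], [X → f .] }  — 2 reduces
  I5: { [D → x . d] }  — shift
  I6: { [D → x d .] }  — reduce
  I7: { [D → a f .] }  — reduce

I4 contains complete items [D → f .], [X → f .] — reduce-reduce conflict.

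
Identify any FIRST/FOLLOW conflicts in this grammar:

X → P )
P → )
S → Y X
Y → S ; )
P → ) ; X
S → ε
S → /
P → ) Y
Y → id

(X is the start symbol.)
A FIRST/FOLLOW conflict occurs when a non-terminal N has a nullable alternative N → β (β ⇒* ε) and another alternative N → α with FIRST(α) ∩ FOLLOW(N) ≠ ∅: on such a lookahead the parser cannot decide between expanding α and letting N vanish via β.

Nullable non-terminals: S.
FIRST sets used below: FIRST(Y) = { '/', ';', 'id' }

S: nullable alternative(s) S → ε; FOLLOW(S) = { ';' }
  S → Y X: FIRST \ {ε} = { '/', ';', 'id' } — overlaps FOLLOW(S) on { ';' }: CONFLICT
  S → ε: FIRST \ {ε} = { } — this is the only nullable alternative, skip
  S → /: FIRST \ {ε} = { '/' } — disjoint from FOLLOW(S)

P, X, Y have no nullable alternative, so no FIRST/FOLLOW check is needed there.

So the grammar has 1 FIRST/FOLLOW conflict (marked CONFLICT above).

Answer: Yes. S → Y X with FOLLOW(S) on { ';' }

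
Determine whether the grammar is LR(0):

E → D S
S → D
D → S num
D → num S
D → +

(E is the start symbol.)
No. Shift-reduce conflict between [S → D .] and [D → . +]

A grammar is LR(0) if no state in the canonical LR(0) collection has:
  - both a shift item (dot before a terminal) and a complete item (shift-reduce conflict), or
  - two or more complete items (reduce-reduce conflict; the accept item [E' → E .] counts as a complete item here).

Augment with E' → E and build the canonical LR(0) collection (I0 = CLOSURE({[E' → . E]}), then GOTO on every symbol after a dot until no new states appear). It has 10 states:
  I0: { [D → . +], [D → . S num], [D → . num S], [E → . D S], [E' → . E], [S → . D] }  — shift
  I1: { [D → + .] }  — reduce
  I2: { [D → . +], [D → . S num], [D → . num S], [E → D . S], [S → . D], [S → D .] }  — shift, reduce
  I3: { [E' → E .] }  — accept
  I4: { [D → S . num] }  — shift
  I5: { [D → . +], [D → . S num], [D → . num S], [D → num . S], [S → . D] }  — shift
  I6: { [S → D .] }  — reduce
  I7: { [D → S . num], [D → num S .] }  — shift, reduce
  I8: { [D → S num .] }  — reduce
  I9: { [D → S . num], [E → D S .] }  — shift, reduce

Conflict in state I2:
  Shift-reduce conflict between [S → D .] and [D → . +]
So the grammar is NOT LR(0).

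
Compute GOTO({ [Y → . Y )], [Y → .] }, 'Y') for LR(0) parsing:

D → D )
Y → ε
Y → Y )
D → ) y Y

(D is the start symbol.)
{ [Y → Y . )] }

GOTO(I, 'Y') = CLOSURE({ [A → αX.β] : [A → α.Xβ] ∈ I, X = 'Y' })

Items with dot before 'Y', with the dot advanced:
  [Y → . Y )] → [Y → Y . )]
Closure adds nothing (no advanced item has the dot before a non-terminal).

GOTO = { [Y → Y . )] }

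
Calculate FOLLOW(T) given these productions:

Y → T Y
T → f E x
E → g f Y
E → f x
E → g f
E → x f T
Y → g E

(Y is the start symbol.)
In Y → T Y: T is followed by Y, add FIRST(Y) \ {ε} = { 'f', 'g' }
In E → x f T: T is at the end, add FOLLOW(E)

The FOLLOW sets referred to above (computed the same way, to a fixed point):
  FOLLOW(E) = { $, 'x' }

Taking the union: FOLLOW(T) = { $, 'f', 'g', 'x' }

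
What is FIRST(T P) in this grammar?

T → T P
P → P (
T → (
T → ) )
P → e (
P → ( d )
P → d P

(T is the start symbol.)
FIRST sets of the non-terminals involved (from the grammar, by fixed-point iteration):
  FIRST(T) = { '(', ')' }

To compute FIRST(T P), process the symbols left to right:
Symbol T is a non-terminal. Add FIRST(T) \ {ε} = { '(', ')' }
T is not nullable (ε ∉ FIRST(T)), so stop here.
FIRST(T P) = { '(', ')' }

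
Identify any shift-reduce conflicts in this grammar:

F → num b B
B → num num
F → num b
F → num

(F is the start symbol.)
Yes — I2: [F → num .] vs [F → num . b]; I3: [F → num b .] vs [B → . num num]

A shift-reduce conflict occurs when an LR(0) state has both:
  - a complete (reduce) item [A → α .] (dot at the end), and
  - a shift item [B → β . c γ] (dot before a terminal).

Augment with F' → F and build the canonical LR(0) collection (I0 = CLOSURE({[F' → . F]}), then GOTO on every symbol after a dot until no new states appear). It has 7 states:
  I0: { [F → . num b B], [F → . num b], [F → . num], [F' → . F] }  — shift
  I1: { [F' → F .] }  — accept
  I2: { [F → num . b B], [F → num . b], [F → num .] }  — shift, reduce
  I3: { [B → . num num], [F → num b . B], [F → num b .] }  — shift, reduce
  I4: { [F → num b B .] }  — reduce
  I5: { [B → num . num] }  — shift
  I6: { [B → num num .] }  — reduce

I2 contains reduce item [F → num .] and shift items [F → num . b], [F → num . b B] — shift-reduce conflict.
I3 contains reduce item [F → num b .] and shift item [B → . num num] — shift-reduce conflict.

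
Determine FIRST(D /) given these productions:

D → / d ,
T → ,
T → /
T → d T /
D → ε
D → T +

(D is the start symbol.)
FIRST sets of the non-terminals involved (from the grammar, by fixed-point iteration):
  FIRST(D) = { ',', '/', 'd', ε }

To compute FIRST(D /), process the symbols left to right:
Symbol D is a non-terminal. Add FIRST(D) \ {ε} = { ',', '/', 'd' }
D is nullable (ε ∈ FIRST(D)), continue to the next symbol.
Symbol / is a terminal. Add '/' and stop.
FIRST(D /) = { ',', '/', 'd' }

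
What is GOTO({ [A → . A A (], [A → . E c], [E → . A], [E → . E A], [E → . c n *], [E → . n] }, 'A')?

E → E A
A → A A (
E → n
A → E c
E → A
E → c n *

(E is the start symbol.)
{ [A → . A A (], [A → . E c], [A → A . A (], [E → . A], [E → . E A], [E → . c n *], [E → . n], [E → A .] }

GOTO(I, 'A') = CLOSURE({ [A → αX.β] : [A → α.Xβ] ∈ I, X = 'A' })

Items with dot before 'A', with the dot advanced:
  [A → . A A (] → [A → A . A (]
  [E → . A] → [E → A .]
Closure of the advanced items:
  [A → A . A (] has the dot before A: add [A → . A A (], [A → . E c]
  [A → . E c] has the dot before E: add [E → . E A], [E → . n], [E → . A], [E → . c n *]

GOTO = { [A → . A A (], [A → . E c], [A → A . A (], [E → . A], [E → . E A], [E → . c n *], [E → . n], [E → A .] }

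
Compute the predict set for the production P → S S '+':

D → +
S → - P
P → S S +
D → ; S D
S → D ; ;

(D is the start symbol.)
{ '+', '-', ';' }

PREDICT(P → S S '+') = (FIRST(RHS) \ {ε}) ∪ (FOLLOW(P) if ε ∈ FIRST(RHS), i.e. RHS ⇒* ε)
FIRST(S) = { '+', '-', ';' }
FIRST(S S '+') = { '+', '-', ';' }
ε ∉ FIRST(S S '+'), so FOLLOW(P) is not added.
PREDICT(P → S S '+') = { '+', '-', ';' }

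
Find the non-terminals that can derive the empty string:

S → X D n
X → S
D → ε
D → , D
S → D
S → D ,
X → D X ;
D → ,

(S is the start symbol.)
{ 'D', 'S', 'X' }

ε-productions: D → ε
So D is immediately nullable.
S → D: every symbol on the right is nullable, so S is nullable too.
X → S: every symbol on the right is nullable, so X is nullable too.
Every non-terminal is now nullable.
Nullable = { 'D', 'S', 'X' }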